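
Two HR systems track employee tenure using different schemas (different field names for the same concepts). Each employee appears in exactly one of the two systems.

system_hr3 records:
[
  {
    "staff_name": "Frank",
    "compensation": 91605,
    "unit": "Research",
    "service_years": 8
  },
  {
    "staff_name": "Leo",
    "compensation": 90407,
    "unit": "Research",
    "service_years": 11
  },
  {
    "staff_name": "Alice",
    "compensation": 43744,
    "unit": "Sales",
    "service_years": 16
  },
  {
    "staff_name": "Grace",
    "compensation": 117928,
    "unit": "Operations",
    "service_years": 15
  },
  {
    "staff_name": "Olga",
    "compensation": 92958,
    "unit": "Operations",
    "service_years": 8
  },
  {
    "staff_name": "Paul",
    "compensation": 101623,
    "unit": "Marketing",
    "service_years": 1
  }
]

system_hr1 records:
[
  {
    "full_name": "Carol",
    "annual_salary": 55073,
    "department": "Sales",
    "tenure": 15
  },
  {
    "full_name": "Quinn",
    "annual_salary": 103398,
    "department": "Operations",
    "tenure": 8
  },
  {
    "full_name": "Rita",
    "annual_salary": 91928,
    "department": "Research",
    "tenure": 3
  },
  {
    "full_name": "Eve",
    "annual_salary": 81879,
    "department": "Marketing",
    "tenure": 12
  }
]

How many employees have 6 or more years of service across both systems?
8

Reconcile schemas: "service_years" (system_hr3) = "tenure" (system_hr1) = years of service

From system_hr3: 5 employees with >= 6 years
From system_hr1: 3 employees with >= 6 years

Total: 5 + 3 = 8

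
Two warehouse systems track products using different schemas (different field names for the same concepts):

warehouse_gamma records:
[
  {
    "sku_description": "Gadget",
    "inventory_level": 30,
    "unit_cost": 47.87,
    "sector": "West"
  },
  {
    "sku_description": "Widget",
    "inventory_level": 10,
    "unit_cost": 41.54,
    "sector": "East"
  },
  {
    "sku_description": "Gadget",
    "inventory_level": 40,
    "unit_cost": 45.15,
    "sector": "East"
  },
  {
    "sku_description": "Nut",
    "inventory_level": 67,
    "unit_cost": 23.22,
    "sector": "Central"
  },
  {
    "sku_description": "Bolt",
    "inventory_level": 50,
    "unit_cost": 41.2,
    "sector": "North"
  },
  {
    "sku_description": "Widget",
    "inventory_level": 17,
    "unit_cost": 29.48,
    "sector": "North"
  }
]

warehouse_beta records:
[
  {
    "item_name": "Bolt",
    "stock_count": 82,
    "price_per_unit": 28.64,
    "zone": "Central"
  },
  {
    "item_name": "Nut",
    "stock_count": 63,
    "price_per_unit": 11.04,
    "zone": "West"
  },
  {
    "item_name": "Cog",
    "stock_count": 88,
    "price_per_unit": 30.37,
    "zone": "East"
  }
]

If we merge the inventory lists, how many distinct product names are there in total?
5

Schema mapping: "sku_description" (warehouse_gamma) = "item_name" (warehouse_beta) = product name

Products in warehouse_gamma: ['Bolt', 'Gadget', 'Nut', 'Widget']
Products in warehouse_beta: ['Bolt', 'Cog', 'Nut']

Union (unique products): ['Bolt', 'Cog', 'Gadget', 'Nut', 'Widget']
Count: 5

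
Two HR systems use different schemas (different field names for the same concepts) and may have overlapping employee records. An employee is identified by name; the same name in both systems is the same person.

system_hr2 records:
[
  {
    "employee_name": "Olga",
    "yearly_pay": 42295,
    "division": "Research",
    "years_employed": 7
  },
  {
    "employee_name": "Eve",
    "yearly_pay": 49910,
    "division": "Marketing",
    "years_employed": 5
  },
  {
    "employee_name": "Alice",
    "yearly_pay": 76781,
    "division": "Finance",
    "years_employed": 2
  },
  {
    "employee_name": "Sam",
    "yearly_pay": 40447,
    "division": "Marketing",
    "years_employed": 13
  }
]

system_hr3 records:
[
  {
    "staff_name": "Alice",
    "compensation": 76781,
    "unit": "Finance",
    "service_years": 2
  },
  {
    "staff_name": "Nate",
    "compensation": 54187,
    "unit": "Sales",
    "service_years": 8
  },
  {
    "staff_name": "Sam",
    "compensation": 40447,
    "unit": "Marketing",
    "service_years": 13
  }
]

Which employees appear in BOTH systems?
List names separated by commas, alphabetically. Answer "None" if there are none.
Alice, Sam

Schema mapping: "employee_name" (system_hr2) = "staff_name" (system_hr3) = employee name

Names in system_hr2: ['Alice', 'Eve', 'Olga', 'Sam']
Names in system_hr3: ['Alice', 'Nate', 'Sam']

Intersection: ['Alice', 'Sam']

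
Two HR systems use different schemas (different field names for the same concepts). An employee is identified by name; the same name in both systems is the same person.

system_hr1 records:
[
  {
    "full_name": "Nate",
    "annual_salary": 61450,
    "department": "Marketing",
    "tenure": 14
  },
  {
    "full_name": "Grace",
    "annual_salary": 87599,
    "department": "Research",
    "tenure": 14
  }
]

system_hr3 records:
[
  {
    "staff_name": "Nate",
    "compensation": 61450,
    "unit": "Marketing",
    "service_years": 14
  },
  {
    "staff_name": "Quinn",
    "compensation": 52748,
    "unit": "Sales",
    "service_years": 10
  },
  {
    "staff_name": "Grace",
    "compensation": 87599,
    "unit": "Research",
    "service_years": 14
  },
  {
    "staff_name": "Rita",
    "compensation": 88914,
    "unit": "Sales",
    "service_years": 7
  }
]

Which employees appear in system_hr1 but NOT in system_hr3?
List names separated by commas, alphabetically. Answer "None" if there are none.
None

Schema mapping: "full_name" (system_hr1) = "staff_name" (system_hr3) = employee name

Names in system_hr1: ['Grace', 'Nate']
Names in system_hr3: ['Grace', 'Nate', 'Quinn', 'Rita']

In system_hr1 but not system_hr3: None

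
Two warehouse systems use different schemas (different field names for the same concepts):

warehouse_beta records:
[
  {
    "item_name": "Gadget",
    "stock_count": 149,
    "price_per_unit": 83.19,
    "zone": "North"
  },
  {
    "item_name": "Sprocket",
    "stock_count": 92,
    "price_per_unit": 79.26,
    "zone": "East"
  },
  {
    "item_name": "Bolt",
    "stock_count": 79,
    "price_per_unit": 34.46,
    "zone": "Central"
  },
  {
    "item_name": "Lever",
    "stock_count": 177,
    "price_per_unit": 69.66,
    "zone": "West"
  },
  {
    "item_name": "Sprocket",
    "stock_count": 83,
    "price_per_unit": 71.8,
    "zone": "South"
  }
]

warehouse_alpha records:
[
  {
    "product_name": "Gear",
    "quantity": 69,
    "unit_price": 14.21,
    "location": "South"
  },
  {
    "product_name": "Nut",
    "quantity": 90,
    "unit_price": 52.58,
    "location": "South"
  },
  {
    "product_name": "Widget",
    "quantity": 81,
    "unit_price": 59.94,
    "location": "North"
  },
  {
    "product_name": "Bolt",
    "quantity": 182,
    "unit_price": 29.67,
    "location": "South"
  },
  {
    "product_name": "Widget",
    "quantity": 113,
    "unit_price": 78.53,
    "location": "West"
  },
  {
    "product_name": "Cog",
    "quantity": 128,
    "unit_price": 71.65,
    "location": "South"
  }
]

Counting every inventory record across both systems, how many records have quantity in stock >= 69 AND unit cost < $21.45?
1

Schema mappings:
- "stock_count" (warehouse_beta) = "quantity" (warehouse_alpha) = quantity
- "price_per_unit" (warehouse_beta) = "unit_price" (warehouse_alpha) = unit cost

Records meeting both conditions in warehouse_beta: 0
Records meeting both conditions in warehouse_alpha: 1

Total: 0 + 1 = 1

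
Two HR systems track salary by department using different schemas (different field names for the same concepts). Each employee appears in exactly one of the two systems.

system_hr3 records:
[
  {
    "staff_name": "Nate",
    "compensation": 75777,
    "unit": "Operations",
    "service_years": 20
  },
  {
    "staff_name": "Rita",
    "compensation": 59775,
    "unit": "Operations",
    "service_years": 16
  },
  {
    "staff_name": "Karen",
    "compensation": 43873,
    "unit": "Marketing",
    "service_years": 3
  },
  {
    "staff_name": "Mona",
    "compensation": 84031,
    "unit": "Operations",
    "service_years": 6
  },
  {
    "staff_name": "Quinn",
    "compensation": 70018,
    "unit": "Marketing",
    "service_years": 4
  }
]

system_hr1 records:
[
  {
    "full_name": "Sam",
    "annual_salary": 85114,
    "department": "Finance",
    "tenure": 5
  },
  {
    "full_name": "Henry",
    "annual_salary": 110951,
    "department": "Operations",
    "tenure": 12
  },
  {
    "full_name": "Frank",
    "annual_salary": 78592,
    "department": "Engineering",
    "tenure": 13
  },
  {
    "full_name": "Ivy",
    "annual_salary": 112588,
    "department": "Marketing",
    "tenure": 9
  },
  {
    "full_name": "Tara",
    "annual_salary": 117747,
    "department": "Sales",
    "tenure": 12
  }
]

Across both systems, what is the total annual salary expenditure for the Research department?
0

Schema mappings:
- "unit" (system_hr3) = "department" (system_hr1) = department
- "compensation" (system_hr3) = "annual_salary" (system_hr1) = salary

Research salaries from system_hr3: 0
Research salaries from system_hr1: 0

Total: 0 + 0 = 0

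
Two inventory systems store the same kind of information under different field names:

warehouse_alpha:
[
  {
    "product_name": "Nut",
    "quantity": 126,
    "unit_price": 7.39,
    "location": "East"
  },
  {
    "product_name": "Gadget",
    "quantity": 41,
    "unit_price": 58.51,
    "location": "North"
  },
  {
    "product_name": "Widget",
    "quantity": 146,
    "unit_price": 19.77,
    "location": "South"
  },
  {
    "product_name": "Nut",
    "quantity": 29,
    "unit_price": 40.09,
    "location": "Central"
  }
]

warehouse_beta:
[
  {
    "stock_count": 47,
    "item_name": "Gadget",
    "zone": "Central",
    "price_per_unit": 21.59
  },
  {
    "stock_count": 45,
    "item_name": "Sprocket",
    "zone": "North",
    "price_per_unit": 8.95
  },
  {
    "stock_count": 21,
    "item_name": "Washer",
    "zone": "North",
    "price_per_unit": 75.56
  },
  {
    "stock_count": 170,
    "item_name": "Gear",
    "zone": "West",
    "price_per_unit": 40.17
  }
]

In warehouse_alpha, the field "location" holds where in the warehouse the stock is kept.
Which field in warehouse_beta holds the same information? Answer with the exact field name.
zone

In warehouse_alpha, "location" holds where in the warehouse the stock is kept.
The fields in warehouse_beta are: "stock_count", "item_name", "zone", "price_per_unit".
"zone" is the match: the name refers to the same concept and its values are area labels (e.g. 'Central', 'North').
The other fields ("stock_count", "item_name", "price_per_unit") hold different kinds of data.

So "location" in warehouse_alpha corresponds to "zone" in warehouse_beta.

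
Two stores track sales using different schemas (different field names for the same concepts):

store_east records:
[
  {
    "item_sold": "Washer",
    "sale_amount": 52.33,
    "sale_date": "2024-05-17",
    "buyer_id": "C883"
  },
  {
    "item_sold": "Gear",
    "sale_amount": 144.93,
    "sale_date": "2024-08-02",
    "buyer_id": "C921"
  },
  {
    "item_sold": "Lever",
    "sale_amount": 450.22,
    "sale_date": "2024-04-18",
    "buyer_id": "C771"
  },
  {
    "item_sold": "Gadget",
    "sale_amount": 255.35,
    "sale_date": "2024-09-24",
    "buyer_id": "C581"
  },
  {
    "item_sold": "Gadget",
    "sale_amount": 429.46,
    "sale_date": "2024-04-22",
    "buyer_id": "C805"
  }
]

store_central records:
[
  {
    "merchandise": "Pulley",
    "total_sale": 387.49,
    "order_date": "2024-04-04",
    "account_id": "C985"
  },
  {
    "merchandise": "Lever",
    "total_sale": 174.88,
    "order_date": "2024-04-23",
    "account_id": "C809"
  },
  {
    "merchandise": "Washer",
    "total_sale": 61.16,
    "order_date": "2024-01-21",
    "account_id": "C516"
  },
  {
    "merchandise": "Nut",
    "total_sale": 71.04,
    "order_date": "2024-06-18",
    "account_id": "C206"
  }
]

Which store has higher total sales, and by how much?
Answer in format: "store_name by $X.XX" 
store_east by $637.72

Schema mapping: "sale_amount" (store_east) = "total_sale" (store_central) = sale amount

Total for store_east: 1332.29
Total for store_central: 694.57

Difference: |1332.29 - 694.57| = 637.72
store_east has higher sales by $637.72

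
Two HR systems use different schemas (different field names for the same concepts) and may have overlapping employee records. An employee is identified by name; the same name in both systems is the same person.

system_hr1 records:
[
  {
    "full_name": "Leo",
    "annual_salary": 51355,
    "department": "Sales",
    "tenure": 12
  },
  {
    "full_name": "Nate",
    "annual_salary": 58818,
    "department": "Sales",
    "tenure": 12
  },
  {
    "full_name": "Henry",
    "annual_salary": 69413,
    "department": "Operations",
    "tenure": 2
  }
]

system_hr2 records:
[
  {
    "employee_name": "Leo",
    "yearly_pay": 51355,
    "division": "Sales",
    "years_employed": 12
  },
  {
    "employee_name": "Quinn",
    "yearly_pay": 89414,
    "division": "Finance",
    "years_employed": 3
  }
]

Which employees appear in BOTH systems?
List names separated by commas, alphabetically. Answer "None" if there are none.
Leo

Schema mapping: "full_name" (system_hr1) = "employee_name" (system_hr2) = employee name

Names in system_hr1: ['Henry', 'Leo', 'Nate']
Names in system_hr2: ['Leo', 'Quinn']

Intersection: ['Leo']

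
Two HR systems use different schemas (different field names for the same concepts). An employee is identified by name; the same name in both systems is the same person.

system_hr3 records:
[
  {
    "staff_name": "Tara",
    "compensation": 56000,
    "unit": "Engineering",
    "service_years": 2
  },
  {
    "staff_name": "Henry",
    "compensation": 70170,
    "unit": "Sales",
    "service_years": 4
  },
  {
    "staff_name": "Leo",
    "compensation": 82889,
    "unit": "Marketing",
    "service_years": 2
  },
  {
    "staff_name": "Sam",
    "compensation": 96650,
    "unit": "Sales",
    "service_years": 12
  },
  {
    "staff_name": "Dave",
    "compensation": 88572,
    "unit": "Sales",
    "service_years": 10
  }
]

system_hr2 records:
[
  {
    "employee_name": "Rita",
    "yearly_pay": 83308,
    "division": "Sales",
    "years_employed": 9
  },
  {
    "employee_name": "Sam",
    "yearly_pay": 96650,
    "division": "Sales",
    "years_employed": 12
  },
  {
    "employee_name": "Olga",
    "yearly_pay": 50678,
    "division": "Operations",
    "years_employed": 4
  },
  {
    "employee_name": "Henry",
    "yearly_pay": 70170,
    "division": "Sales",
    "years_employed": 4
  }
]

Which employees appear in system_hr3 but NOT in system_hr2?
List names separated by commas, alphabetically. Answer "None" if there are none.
Dave, Leo, Tara

Schema mapping: "staff_name" (system_hr3) = "employee_name" (system_hr2) = employee name

Names in system_hr3: ['Dave', 'Henry', 'Leo', 'Sam', 'Tara']
Names in system_hr2: ['Henry', 'Olga', 'Rita', 'Sam']

In system_hr3 but not system_hr2: ['Dave', 'Leo', 'Tara']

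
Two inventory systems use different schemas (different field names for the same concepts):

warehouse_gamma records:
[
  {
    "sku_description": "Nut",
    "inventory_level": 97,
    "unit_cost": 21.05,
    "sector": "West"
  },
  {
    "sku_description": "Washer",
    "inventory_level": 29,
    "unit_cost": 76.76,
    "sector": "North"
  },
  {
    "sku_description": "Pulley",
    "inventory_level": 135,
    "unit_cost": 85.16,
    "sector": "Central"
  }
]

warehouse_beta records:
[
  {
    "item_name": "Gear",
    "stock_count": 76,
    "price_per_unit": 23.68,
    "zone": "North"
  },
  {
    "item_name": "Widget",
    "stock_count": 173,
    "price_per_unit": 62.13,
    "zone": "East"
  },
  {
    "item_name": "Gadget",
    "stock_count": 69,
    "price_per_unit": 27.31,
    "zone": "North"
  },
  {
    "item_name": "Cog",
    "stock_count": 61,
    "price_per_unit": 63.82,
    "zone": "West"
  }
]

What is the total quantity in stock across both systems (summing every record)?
640

To reconcile these schemas, identify the field holding the quantity in stock in each system:
1. In warehouse_gamma it is "inventory_level"
2. In warehouse_beta it is "stock_count"

From warehouse_gamma: 97 + 29 + 135 = 261
From warehouse_beta: 76 + 173 + 69 + 61 = 379

Total: 261 + 379 = 640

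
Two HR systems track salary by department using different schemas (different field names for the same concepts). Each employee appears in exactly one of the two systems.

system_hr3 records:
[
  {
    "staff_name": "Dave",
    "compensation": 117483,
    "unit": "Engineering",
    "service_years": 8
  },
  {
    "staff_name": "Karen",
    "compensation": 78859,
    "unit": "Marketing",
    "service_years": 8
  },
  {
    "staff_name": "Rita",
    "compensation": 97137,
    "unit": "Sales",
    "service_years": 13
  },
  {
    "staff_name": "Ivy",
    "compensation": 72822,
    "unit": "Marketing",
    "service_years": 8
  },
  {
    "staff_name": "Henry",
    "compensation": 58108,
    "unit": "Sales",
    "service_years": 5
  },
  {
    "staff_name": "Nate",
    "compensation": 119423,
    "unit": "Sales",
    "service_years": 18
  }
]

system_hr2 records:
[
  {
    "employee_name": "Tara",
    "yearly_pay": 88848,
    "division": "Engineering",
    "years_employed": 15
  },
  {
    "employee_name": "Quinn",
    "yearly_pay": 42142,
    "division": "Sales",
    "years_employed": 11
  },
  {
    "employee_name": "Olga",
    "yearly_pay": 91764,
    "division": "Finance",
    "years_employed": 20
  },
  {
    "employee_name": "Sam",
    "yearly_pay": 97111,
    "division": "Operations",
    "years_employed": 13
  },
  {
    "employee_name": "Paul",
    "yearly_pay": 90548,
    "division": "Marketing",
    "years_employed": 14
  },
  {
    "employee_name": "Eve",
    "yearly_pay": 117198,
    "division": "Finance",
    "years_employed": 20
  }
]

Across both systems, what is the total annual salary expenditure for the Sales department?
316810

Schema mappings:
- "unit" (system_hr3) = "division" (system_hr2) = department
- "compensation" (system_hr3) = "yearly_pay" (system_hr2) = salary

Sales salaries from system_hr3: 274668
Sales salaries from system_hr2: 42142

Total: 274668 + 42142 = 316810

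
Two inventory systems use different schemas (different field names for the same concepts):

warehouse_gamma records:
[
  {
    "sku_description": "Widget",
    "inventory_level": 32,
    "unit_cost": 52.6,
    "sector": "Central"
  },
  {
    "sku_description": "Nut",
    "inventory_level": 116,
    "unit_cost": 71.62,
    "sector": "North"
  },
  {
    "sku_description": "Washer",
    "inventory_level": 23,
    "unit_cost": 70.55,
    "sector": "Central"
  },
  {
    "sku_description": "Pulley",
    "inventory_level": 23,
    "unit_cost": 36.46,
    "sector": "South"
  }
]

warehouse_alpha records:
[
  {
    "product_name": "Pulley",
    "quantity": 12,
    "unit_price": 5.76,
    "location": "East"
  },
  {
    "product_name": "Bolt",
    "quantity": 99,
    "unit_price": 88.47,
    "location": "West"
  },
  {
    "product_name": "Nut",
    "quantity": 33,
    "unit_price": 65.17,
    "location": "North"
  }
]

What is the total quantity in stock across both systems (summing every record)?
338

To reconcile these schemas, identify the field holding the quantity in stock in each system:
1. In warehouse_gamma it is "inventory_level"
2. In warehouse_alpha it is "quantity"

From warehouse_gamma: 32 + 116 + 23 + 23 = 194
From warehouse_alpha: 12 + 99 + 33 = 144

Total: 194 + 144 = 338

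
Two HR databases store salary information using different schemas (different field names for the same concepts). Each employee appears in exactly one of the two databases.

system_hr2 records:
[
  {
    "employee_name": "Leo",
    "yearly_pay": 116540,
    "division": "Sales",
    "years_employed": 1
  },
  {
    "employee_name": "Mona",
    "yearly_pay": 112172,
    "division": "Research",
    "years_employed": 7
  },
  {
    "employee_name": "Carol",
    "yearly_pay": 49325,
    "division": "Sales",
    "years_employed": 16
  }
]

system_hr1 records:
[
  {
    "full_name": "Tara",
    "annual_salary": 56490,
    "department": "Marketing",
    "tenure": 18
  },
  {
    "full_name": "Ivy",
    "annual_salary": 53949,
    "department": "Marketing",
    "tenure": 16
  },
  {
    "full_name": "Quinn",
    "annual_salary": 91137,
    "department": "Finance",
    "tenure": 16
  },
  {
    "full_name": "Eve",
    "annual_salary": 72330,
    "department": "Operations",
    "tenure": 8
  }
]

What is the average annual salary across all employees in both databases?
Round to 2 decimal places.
78849.00

Schema mapping: "yearly_pay" (system_hr2) = "annual_salary" (system_hr1) = annual salary

All salaries: [116540, 112172, 49325, 56490, 53949, 91137, 72330]
Sum: 551943
Count: 7
Average: 551943 / 7 = 78849.00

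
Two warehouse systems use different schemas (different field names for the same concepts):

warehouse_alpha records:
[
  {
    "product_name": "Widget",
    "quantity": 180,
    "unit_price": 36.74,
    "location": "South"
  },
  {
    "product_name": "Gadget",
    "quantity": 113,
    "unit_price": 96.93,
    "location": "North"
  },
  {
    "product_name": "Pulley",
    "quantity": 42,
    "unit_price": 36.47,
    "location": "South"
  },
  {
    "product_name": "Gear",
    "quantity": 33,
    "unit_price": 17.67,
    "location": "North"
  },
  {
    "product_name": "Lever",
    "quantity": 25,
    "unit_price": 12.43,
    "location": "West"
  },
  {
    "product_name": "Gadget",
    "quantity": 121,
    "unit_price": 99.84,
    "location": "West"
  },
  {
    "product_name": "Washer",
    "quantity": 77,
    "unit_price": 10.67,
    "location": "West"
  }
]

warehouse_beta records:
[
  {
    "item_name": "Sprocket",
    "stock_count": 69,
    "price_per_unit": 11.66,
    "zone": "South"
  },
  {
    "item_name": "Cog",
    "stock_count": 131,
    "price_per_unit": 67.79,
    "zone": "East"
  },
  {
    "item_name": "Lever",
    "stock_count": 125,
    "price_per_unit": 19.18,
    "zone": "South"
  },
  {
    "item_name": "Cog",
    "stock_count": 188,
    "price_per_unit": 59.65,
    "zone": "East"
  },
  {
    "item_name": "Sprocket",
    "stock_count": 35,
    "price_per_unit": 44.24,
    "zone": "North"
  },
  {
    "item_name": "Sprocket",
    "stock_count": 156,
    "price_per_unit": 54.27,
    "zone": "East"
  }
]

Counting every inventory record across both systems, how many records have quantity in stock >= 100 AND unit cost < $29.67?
1

Schema mappings:
- "quantity" (warehouse_alpha) = "stock_count" (warehouse_beta) = quantity
- "unit_price" (warehouse_alpha) = "price_per_unit" (warehouse_beta) = unit cost

Records meeting both conditions in warehouse_alpha: 0
Records meeting both conditions in warehouse_beta: 1

Total: 0 + 1 = 1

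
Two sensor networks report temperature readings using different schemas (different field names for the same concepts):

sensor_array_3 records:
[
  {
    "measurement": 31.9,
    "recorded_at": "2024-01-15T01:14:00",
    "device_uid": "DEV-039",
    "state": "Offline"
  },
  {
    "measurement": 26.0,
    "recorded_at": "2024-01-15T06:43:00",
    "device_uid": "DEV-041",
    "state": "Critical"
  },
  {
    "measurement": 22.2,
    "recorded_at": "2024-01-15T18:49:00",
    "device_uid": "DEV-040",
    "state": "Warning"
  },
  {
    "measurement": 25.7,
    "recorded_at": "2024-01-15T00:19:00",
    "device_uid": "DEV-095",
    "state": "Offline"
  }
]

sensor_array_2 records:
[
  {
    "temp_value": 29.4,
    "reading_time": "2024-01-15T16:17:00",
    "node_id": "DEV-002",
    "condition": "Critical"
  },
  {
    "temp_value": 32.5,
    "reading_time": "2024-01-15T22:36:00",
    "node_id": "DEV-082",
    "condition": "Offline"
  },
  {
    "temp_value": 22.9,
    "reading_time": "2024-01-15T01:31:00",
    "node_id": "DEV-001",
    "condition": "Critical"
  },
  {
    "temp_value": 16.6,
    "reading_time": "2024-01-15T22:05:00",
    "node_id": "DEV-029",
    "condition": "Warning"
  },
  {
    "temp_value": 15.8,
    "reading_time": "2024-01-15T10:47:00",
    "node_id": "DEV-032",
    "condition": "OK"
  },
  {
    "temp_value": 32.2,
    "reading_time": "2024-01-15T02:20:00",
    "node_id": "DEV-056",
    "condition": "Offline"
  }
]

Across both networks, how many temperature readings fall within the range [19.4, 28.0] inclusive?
4

Schema mapping: "measurement" (sensor_array_3) = "temp_value" (sensor_array_2) = temperature

Readings in [19.4, 28.0] from sensor_array_3: 3
Readings in [19.4, 28.0] from sensor_array_2: 1

Total count: 3 + 1 = 4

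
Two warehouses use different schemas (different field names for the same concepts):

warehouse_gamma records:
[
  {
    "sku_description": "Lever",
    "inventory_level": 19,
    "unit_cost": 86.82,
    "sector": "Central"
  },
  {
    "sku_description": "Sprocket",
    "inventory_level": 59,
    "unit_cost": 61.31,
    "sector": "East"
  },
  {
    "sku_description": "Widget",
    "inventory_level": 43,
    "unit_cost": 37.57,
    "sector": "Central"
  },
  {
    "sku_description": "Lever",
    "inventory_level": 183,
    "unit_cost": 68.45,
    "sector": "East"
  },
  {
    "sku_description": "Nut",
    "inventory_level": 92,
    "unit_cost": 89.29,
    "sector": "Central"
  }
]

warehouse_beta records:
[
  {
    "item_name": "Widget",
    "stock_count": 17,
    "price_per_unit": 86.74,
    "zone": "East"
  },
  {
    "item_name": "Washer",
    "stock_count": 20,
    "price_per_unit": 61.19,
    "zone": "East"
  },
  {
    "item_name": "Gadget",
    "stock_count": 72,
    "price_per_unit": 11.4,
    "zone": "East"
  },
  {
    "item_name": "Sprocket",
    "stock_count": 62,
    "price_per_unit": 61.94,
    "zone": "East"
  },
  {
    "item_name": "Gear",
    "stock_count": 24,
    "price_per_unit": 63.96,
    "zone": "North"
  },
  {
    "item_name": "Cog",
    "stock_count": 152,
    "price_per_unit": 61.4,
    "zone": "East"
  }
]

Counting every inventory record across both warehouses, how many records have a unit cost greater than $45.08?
9

Schema mapping: "unit_cost" (warehouse_gamma) = "price_per_unit" (warehouse_beta) = unit cost

Records > $45.08 in warehouse_gamma: 4
Records > $45.08 in warehouse_beta: 5

Total count: 4 + 5 = 9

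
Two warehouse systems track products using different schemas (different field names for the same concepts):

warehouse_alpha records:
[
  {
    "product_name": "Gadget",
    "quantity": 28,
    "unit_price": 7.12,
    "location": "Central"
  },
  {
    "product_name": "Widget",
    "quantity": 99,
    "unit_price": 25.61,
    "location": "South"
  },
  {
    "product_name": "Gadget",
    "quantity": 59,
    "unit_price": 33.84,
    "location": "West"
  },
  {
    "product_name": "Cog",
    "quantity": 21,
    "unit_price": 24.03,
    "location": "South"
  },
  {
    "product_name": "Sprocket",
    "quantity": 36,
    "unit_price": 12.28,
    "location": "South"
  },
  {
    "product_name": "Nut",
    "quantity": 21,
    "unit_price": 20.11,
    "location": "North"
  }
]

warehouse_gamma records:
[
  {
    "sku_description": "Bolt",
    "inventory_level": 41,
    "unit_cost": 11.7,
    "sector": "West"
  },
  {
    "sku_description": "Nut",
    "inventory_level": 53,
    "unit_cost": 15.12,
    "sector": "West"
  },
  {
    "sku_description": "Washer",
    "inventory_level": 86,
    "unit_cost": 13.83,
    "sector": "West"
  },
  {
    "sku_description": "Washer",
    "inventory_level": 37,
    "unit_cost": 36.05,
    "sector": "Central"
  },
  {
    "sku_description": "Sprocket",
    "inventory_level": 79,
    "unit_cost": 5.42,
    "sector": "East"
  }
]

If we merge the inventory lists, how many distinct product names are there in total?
7

Schema mapping: "product_name" (warehouse_alpha) = "sku_description" (warehouse_gamma) = product name

Products in warehouse_alpha: ['Cog', 'Gadget', 'Nut', 'Sprocket', 'Widget']
Products in warehouse_gamma: ['Bolt', 'Nut', 'Sprocket', 'Washer']

Union (unique products): ['Bolt', 'Cog', 'Gadget', 'Nut', 'Sprocket', 'Washer', 'Widget']
Count: 7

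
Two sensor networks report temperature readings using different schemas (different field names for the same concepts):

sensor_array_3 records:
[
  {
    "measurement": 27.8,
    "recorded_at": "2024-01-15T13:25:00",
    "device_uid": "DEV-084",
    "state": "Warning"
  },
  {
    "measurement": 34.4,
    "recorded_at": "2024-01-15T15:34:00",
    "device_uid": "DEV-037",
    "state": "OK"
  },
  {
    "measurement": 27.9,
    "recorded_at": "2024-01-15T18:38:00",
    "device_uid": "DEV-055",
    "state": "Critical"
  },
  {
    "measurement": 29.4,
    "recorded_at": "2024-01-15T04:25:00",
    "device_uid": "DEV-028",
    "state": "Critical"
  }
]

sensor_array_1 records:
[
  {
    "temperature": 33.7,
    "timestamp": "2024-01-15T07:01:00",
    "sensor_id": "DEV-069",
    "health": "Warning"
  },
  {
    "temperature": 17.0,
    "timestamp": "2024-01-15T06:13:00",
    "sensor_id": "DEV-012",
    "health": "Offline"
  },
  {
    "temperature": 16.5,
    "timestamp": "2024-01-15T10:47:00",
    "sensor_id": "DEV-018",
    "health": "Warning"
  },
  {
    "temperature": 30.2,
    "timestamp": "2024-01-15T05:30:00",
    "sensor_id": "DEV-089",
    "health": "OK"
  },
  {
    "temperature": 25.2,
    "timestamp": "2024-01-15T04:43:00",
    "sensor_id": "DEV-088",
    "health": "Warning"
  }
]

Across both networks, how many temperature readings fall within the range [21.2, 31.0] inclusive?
5

Schema mapping: "measurement" (sensor_array_3) = "temperature" (sensor_array_1) = temperature

Readings in [21.2, 31.0] from sensor_array_3: 3
Readings in [21.2, 31.0] from sensor_array_1: 2

Total count: 3 + 2 = 5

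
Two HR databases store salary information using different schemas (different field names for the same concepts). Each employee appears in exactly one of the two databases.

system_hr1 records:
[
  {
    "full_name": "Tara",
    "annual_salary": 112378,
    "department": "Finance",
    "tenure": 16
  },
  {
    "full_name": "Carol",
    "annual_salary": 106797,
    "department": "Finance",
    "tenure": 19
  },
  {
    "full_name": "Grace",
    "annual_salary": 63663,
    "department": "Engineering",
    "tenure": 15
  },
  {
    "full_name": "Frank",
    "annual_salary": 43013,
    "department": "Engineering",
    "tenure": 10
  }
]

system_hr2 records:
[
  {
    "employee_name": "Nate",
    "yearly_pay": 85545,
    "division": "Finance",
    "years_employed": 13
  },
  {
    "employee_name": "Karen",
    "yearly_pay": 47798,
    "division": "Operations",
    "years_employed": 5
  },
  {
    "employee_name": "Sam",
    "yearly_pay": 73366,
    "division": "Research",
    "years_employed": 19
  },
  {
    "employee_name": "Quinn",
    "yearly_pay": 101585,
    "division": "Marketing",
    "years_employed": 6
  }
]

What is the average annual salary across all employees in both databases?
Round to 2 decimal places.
79268.13

Schema mapping: "annual_salary" (system_hr1) = "yearly_pay" (system_hr2) = annual salary

All salaries: [112378, 106797, 63663, 43013, 85545, 47798, 73366, 101585]
Sum: 634145
Count: 8
Average: 634145 / 8 = 79268.13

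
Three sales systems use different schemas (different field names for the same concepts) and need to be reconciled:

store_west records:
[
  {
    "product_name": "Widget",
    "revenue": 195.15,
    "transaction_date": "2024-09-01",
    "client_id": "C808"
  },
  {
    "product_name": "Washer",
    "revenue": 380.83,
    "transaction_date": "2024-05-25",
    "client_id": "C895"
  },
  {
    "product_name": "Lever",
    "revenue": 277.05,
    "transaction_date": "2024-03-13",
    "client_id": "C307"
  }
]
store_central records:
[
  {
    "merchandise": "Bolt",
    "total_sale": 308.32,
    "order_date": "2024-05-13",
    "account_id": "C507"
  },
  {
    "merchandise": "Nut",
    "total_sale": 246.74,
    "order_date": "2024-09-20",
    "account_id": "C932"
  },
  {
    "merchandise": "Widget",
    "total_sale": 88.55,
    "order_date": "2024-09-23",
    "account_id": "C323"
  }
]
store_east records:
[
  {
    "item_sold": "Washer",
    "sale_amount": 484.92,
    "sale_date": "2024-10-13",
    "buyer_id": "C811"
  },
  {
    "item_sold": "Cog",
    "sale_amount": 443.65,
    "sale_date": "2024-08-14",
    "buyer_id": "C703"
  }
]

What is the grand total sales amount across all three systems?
2425.21

Schema reconciliation - all amount fields map to sale amount:

store_west (revenue): 853.03
store_central (total_sale): 643.61
store_east (sale_amount): 928.57

Grand total: 2425.21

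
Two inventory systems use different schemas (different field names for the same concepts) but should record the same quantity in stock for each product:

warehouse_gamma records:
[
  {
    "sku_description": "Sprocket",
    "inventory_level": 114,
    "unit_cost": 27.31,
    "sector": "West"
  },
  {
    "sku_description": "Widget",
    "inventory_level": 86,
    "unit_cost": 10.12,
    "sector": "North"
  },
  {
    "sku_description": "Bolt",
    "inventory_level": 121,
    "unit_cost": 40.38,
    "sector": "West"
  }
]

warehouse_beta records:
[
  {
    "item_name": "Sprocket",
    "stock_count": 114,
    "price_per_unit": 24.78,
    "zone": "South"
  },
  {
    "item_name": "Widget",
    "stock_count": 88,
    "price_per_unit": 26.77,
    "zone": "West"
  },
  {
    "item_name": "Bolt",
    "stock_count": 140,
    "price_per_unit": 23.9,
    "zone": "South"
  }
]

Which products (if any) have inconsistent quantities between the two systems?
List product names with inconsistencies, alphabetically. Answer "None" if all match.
Bolt, Widget

Schema mappings:
- "sku_description" (warehouse_gamma) = "item_name" (warehouse_beta) = product name
- "inventory_level" (warehouse_gamma) = "stock_count" (warehouse_beta) = quantity

Comparison:
  Sprocket: 114 vs 114 - MATCH
  Widget: 86 vs 88 - MISMATCH
  Bolt: 121 vs 140 - MISMATCH

Products with inconsistencies: Bolt, Widget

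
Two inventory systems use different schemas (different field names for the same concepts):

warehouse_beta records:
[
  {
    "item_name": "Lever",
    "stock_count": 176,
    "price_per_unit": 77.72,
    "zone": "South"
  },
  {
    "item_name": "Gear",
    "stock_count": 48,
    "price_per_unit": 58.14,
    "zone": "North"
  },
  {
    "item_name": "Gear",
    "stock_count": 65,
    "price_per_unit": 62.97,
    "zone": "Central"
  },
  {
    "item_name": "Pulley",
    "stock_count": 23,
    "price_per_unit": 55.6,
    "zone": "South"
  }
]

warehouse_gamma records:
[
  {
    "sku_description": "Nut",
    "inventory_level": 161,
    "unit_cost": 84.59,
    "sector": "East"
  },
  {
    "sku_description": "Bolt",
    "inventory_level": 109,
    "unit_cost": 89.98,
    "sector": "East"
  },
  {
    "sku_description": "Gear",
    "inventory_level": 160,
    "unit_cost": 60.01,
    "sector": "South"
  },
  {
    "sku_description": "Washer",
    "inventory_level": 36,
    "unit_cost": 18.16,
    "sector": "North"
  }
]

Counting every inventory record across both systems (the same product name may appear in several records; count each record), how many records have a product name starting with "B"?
1

Schema mapping: "item_name" (warehouse_beta) = "sku_description" (warehouse_gamma) = product name

Records with product name starting with "B" in warehouse_beta: 0
Records with product name starting with "B" in warehouse_gamma: 1

Total: 0 + 1 = 1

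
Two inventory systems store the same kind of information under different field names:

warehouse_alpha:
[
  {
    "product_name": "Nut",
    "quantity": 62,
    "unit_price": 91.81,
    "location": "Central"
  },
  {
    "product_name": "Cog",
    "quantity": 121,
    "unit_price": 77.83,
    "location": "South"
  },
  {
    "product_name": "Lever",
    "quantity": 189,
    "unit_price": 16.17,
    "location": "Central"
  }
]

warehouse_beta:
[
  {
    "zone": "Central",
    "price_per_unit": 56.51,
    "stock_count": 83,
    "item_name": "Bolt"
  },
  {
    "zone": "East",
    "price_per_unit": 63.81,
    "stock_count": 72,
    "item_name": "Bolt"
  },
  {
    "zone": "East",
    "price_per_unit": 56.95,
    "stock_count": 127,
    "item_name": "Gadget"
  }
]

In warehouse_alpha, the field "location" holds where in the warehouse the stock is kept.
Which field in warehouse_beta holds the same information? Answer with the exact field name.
zone

In warehouse_alpha, "location" holds where in the warehouse the stock is kept.
The fields in warehouse_beta are: "zone", "price_per_unit", "stock_count", "item_name".
"zone" is the match: the name refers to the same concept and its values are area labels (e.g. 'Central', 'East').
The other fields ("price_per_unit", "stock_count", "item_name") hold different kinds of data.

So "location" in warehouse_alpha corresponds to "zone" in warehouse_beta.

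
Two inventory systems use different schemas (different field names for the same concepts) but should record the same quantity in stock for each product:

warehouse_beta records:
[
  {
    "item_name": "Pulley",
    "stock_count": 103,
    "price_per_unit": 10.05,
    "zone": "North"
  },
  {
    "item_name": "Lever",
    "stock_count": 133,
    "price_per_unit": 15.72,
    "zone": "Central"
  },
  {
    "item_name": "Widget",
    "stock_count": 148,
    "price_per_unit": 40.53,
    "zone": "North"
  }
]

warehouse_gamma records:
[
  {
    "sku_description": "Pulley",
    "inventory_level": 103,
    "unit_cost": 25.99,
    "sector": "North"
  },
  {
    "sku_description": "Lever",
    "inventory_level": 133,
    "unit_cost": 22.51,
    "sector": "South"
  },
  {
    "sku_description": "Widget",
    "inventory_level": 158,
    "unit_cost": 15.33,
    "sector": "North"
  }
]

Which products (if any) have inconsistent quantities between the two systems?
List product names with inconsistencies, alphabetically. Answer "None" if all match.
Widget

Schema mappings:
- "item_name" (warehouse_beta) = "sku_description" (warehouse_gamma) = product name
- "stock_count" (warehouse_beta) = "inventory_level" (warehouse_gamma) = quantity

Comparison:
  Pulley: 103 vs 103 - MATCH
  Lever: 133 vs 133 - MATCH
  Widget: 148 vs 158 - MISMATCH

Products with inconsistencies: Widget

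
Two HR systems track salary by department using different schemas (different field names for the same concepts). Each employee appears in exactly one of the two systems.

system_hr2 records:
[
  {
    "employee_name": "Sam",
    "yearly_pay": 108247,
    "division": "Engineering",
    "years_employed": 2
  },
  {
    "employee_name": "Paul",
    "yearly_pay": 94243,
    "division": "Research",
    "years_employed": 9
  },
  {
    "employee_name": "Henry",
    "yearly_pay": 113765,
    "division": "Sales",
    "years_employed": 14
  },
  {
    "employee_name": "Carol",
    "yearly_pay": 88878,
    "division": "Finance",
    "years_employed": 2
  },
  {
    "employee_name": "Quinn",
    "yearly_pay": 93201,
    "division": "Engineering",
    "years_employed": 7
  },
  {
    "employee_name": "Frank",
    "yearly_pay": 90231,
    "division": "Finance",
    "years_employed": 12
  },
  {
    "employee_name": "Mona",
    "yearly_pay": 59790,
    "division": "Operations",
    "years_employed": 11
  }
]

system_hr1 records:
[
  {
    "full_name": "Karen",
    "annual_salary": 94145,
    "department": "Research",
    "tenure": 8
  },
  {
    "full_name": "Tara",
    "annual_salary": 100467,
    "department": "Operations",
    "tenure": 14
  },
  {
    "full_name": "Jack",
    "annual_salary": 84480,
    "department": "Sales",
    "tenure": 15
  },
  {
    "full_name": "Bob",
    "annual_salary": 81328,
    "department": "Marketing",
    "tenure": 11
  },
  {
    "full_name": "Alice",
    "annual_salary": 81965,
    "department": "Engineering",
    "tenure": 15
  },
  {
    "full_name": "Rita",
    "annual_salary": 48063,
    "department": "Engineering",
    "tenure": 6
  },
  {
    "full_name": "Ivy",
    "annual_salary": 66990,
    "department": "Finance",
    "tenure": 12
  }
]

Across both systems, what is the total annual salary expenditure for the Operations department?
160257

Schema mappings:
- "division" (system_hr2) = "department" (system_hr1) = department
- "yearly_pay" (system_hr2) = "annual_salary" (system_hr1) = salary

Operations salaries from system_hr2: 59790
Operations salaries from system_hr1: 100467

Total: 59790 + 100467 = 160257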